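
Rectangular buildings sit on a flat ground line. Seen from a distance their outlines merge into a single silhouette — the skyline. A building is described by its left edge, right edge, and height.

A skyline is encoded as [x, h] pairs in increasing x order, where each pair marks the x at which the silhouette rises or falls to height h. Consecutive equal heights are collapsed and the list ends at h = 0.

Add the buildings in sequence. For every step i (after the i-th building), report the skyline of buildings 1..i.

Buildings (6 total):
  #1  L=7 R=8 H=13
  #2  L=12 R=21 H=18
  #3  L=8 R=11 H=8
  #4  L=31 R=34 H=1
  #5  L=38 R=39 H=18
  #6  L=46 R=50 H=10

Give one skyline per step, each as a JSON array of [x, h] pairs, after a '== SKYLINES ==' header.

== SKYLINES ==
[[7,13],[8,0]]
[[7,13],[8,0],[12,18],[21,0]]
[[7,13],[8,8],[11,0],[12,18],[21,0]]
[[7,13],[8,8],[11,0],[12,18],[21,0],[31,1],[34,0]]
[[7,13],[8,8],[11,0],[12,18],[21,0],[31,1],[34,0],[38,18],[39,0]]
[[7,13],[8,8],[11,0],[12,18],[21,0],[31,1],[34,0],[38,18],[39,0],[46,10],[50,0]]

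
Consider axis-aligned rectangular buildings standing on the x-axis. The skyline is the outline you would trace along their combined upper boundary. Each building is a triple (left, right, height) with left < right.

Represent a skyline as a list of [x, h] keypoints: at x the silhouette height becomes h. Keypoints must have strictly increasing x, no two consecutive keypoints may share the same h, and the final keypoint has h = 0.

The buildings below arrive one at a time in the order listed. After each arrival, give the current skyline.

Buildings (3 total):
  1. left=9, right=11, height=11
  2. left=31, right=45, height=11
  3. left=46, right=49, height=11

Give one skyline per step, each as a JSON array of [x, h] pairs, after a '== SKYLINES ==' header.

== SKYLINES ==
[[9,11],[11,0]]
[[9,11],[11,0],[31,11],[45,0]]
[[9,11],[11,0],[31,11],[45,0],[46,11],[49,0]]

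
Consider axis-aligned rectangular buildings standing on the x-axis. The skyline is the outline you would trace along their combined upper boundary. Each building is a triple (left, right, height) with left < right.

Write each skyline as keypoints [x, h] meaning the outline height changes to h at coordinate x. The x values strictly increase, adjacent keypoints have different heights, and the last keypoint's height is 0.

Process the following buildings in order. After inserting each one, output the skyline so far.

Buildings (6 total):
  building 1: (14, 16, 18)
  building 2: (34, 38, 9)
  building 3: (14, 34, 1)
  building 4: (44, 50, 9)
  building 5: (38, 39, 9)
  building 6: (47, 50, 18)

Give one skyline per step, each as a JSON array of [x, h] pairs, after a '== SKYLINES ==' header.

== SKYLINES ==
[[14,18],[16,0]]
[[14,18],[16,0],[34,9],[38,0]]
[[14,18],[16,1],[34,9],[38,0]]
[[14,18],[16,1],[34,9],[38,0],[44,9],[50,0]]
[[14,18],[16,1],[34,9],[39,0],[44,9],[50,0]]
[[14,18],[16,1],[34,9],[39,0],[44,9],[47,18],[50,0]]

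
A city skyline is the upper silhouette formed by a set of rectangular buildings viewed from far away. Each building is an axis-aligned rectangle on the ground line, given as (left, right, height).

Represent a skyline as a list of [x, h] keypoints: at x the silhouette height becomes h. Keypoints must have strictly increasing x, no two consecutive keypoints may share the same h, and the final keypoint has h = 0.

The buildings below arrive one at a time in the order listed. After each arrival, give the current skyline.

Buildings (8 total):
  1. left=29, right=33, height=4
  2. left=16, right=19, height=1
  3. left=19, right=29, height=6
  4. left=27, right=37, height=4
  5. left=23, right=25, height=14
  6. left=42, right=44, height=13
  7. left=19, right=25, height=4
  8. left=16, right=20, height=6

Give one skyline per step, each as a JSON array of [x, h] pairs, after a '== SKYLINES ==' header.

== SKYLINES ==
[[29,4],[33,0]]
[[16,1],[19,0],[29,4],[33,0]]
[[16,1],[19,6],[29,4],[33,0]]
[[16,1],[19,6],[29,4],[37,0]]
[[16,1],[19,6],[23,14],[25,6],[29,4],[37,0]]
[[16,1],[19,6],[23,14],[25,6],[29,4],[37,0],[42,13],[44,0]]
[[16,1],[19,6],[23,14],[25,6],[29,4],[37,0],[42,13],[44,0]]
[[16,6],[23,14],[25,6],[29,4],[37,0],[42,13],[44,0]]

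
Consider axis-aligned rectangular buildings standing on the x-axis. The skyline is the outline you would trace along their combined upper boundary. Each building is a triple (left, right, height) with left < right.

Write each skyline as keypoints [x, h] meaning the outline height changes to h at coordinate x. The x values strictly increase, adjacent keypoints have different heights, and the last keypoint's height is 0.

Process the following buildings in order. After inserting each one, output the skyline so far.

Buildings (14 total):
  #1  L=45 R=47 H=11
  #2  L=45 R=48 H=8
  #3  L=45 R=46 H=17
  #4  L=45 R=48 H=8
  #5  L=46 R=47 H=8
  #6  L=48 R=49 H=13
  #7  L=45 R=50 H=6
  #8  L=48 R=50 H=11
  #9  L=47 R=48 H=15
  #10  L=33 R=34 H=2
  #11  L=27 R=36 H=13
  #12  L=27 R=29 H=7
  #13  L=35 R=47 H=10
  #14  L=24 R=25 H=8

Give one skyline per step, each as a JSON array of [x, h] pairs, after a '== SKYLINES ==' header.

== SKYLINES ==
[[45,11],[47,0]]
[[45,11],[47,8],[48,0]]
[[45,17],[46,11],[47,8],[48,0]]
[[45,17],[46,11],[47,8],[48,0]]
[[45,17],[46,11],[47,8],[48,0]]
[[45,17],[46,11],[47,8],[48,13],[49,0]]
[[45,17],[46,11],[47,8],[48,13],[49,6],[50,0]]
[[45,17],[46,11],[47,8],[48,13],[49,11],[50,0]]
[[45,17],[46,11],[47,15],[48,13],[49,11],[50,0]]
[[33,2],[34,0],[45,17],[46,11],[47,15],[48,13],[49,11],[50,0]]
[[27,13],[36,0],[45,17],[46,11],[47,15],[48,13],[49,11],[50,0]]
[[27,13],[36,0],[45,17],[46,11],[47,15],[48,13],[49,11],[50,0]]
[[27,13],[36,10],[45,17],[46,11],[47,15],[48,13],[49,11],[50,0]]
[[24,8],[25,0],[27,13],[36,10],[45,17],[46,11],[47,15],[48,13],[49,11],[50,0]]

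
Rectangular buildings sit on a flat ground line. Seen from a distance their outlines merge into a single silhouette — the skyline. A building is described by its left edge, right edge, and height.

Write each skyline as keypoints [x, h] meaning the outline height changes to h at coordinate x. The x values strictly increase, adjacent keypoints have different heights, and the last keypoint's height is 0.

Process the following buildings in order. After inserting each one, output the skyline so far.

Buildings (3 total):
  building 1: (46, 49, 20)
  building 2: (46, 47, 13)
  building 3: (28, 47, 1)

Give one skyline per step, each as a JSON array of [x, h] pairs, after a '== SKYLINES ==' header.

== SKYLINES ==
[[46,20],[49,0]]
[[46,20],[49,0]]
[[28,1],[46,20],[49,0]]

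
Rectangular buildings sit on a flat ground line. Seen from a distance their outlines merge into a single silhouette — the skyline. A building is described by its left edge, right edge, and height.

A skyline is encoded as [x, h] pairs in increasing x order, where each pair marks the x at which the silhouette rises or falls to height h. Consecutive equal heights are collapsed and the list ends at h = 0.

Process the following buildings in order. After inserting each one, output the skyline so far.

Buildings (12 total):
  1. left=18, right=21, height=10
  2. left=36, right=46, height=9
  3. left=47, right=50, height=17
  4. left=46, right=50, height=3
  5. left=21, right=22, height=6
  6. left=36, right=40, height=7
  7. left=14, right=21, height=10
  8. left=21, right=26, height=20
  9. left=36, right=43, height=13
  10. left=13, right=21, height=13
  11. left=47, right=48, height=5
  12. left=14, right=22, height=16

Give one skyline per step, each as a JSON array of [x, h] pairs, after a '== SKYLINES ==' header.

== SKYLINES ==
[[18,10],[21,0]]
[[18,10],[21,0],[36,9],[46,0]]
[[18,10],[21,0],[36,9],[46,0],[47,17],[50,0]]
[[18,10],[21,0],[36,9],[46,3],[47,17],[50,0]]
[[18,10],[21,6],[22,0],[36,9],[46,3],[47,17],[50,0]]
[[18,10],[21,6],[22,0],[36,9],[46,3],[47,17],[50,0]]
[[14,10],[21,6],[22,0],[36,9],[46,3],[47,17],[50,0]]
[[14,10],[21,20],[26,0],[36,9],[46,3],[47,17],[50,0]]
[[14,10],[21,20],[26,0],[36,13],[43,9],[46,3],[47,17],[50,0]]
[[13,13],[21,20],[26,0],[36,13],[43,9],[46,3],[47,17],[50,0]]
[[13,13],[21,20],[26,0],[36,13],[43,9],[46,3],[47,17],[50,0]]
[[13,13],[14,16],[21,20],[26,0],[36,13],[43,9],[46,3],[47,17],[50,0]]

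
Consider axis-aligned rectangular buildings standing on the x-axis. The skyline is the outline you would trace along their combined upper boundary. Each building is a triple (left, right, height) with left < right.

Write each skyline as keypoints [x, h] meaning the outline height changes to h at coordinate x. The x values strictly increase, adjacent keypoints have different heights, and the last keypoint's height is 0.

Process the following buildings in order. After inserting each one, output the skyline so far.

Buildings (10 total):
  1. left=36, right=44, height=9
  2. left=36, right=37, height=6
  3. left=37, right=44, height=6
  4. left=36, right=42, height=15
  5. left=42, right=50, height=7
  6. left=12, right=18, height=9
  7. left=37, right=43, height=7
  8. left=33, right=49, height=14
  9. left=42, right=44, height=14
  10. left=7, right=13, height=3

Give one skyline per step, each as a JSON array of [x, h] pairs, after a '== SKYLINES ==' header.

== SKYLINES ==
[[36,9],[44,0]]
[[36,9],[44,0]]
[[36,9],[44,0]]
[[36,15],[42,9],[44,0]]
[[36,15],[42,9],[44,7],[50,0]]
[[12,9],[18,0],[36,15],[42,9],[44,7],[50,0]]
[[12,9],[18,0],[36,15],[42,9],[44,7],[50,0]]
[[12,9],[18,0],[33,14],[36,15],[42,14],[49,7],[50,0]]
[[12,9],[18,0],[33,14],[36,15],[42,14],[49,7],[50,0]]
[[7,3],[12,9],[18,0],[33,14],[36,15],[42,14],[49,7],[50,0]]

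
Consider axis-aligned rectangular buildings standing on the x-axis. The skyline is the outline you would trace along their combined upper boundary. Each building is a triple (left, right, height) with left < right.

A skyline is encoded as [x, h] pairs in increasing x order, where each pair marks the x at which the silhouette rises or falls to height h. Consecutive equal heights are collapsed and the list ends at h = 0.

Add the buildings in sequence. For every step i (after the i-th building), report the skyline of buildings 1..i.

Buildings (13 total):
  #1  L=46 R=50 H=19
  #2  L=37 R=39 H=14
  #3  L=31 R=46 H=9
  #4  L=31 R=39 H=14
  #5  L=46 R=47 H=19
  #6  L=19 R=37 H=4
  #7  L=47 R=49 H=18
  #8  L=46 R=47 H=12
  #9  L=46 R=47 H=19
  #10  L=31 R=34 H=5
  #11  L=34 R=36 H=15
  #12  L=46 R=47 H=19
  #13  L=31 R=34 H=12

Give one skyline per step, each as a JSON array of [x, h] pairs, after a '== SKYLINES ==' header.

== SKYLINES ==
[[46,19],[50,0]]
[[37,14],[39,0],[46,19],[50,0]]
[[31,9],[37,14],[39,9],[46,19],[50,0]]
[[31,14],[39,9],[46,19],[50,0]]
[[31,14],[39,9],[46,19],[50,0]]
[[19,4],[31,14],[39,9],[46,19],[50,0]]
[[19,4],[31,14],[39,9],[46,19],[50,0]]
[[19,4],[31,14],[39,9],[46,19],[50,0]]
[[19,4],[31,14],[39,9],[46,19],[50,0]]
[[19,4],[31,14],[39,9],[46,19],[50,0]]
[[19,4],[31,14],[34,15],[36,14],[39,9],[46,19],[50,0]]
[[19,4],[31,14],[34,15],[36,14],[39,9],[46,19],[50,0]]
[[19,4],[31,14],[34,15],[36,14],[39,9],[46,19],[50,0]]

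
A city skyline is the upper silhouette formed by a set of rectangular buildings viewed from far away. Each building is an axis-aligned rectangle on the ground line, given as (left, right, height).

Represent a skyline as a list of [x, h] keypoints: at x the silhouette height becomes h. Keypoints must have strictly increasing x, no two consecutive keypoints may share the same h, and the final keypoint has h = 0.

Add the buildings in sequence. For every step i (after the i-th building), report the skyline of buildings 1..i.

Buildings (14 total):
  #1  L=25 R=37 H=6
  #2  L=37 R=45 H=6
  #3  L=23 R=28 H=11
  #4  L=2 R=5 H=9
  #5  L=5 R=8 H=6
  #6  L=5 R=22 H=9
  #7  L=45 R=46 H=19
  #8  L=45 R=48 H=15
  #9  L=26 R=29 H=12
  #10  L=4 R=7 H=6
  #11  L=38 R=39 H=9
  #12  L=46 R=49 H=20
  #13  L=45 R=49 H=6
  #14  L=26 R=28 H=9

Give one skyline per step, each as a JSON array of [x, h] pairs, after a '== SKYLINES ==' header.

== SKYLINES ==
[[25,6],[37,0]]
[[25,6],[45,0]]
[[23,11],[28,6],[45,0]]
[[2,9],[5,0],[23,11],[28,6],[45,0]]
[[2,9],[5,6],[8,0],[23,11],[28,6],[45,0]]
[[2,9],[22,0],[23,11],[28,6],[45,0]]
[[2,9],[22,0],[23,11],[28,6],[45,19],[46,0]]
[[2,9],[22,0],[23,11],[28,6],[45,19],[46,15],[48,0]]
[[2,9],[22,0],[23,11],[26,12],[29,6],[45,19],[46,15],[48,0]]
[[2,9],[22,0],[23,11],[26,12],[29,6],[45,19],[46,15],[48,0]]
[[2,9],[22,0],[23,11],[26,12],[29,6],[38,9],[39,6],[45,19],[46,15],[48,0]]
[[2,9],[22,0],[23,11],[26,12],[29,6],[38,9],[39,6],[45,19],[46,20],[49,0]]
[[2,9],[22,0],[23,11],[26,12],[29,6],[38,9],[39,6],[45,19],[46,20],[49,0]]
[[2,9],[22,0],[23,11],[26,12],[29,6],[38,9],[39,6],[45,19],[46,20],[49,0]]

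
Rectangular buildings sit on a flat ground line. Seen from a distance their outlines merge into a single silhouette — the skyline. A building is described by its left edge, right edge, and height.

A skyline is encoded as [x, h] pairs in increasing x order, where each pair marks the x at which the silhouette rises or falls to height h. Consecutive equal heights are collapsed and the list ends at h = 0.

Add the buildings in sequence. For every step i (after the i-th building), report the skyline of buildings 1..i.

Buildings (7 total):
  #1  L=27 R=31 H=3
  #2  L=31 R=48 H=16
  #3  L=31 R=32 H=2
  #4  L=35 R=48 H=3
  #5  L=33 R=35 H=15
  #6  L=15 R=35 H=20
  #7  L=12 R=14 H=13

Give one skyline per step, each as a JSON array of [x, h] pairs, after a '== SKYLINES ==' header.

== SKYLINES ==
[[27,3],[31,0]]
[[27,3],[31,16],[48,0]]
[[27,3],[31,16],[48,0]]
[[27,3],[31,16],[48,0]]
[[27,3],[31,16],[48,0]]
[[15,20],[35,16],[48,0]]
[[12,13],[14,0],[15,20],[35,16],[48,0]]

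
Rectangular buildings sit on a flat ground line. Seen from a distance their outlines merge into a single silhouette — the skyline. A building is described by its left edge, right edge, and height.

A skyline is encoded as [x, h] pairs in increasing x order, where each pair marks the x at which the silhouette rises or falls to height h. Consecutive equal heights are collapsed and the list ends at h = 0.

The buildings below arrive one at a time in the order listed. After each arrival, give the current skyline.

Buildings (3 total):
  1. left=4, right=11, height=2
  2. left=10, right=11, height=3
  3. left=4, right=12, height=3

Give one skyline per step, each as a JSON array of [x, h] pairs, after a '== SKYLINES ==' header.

== SKYLINES ==
[[4,2],[11,0]]
[[4,2],[10,3],[11,0]]
[[4,3],[12,0]]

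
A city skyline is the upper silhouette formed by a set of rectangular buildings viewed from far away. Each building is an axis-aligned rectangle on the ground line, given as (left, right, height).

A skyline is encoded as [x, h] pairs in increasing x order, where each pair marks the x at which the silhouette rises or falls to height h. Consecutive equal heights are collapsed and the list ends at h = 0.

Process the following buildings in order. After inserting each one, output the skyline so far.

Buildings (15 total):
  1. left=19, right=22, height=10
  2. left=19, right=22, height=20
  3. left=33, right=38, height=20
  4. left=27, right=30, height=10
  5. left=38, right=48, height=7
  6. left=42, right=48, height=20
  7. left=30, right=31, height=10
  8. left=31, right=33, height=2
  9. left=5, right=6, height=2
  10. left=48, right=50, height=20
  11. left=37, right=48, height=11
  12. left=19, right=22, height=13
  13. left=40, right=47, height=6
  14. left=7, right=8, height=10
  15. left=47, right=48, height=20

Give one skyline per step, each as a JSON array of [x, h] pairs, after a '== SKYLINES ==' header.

== SKYLINES ==
[[19,10],[22,0]]
[[19,20],[22,0]]
[[19,20],[22,0],[33,20],[38,0]]
[[19,20],[22,0],[27,10],[30,0],[33,20],[38,0]]
[[19,20],[22,0],[27,10],[30,0],[33,20],[38,7],[48,0]]
[[19,20],[22,0],[27,10],[30,0],[33,20],[38,7],[42,20],[48,0]]
[[19,20],[22,0],[27,10],[31,0],[33,20],[38,7],[42,20],[48,0]]
[[19,20],[22,0],[27,10],[31,2],[33,20],[38,7],[42,20],[48,0]]
[[5,2],[6,0],[19,20],[22,0],[27,10],[31,2],[33,20],[38,7],[42,20],[48,0]]
[[5,2],[6,0],[19,20],[22,0],[27,10],[31,2],[33,20],[38,7],[42,20],[50,0]]
[[5,2],[6,0],[19,20],[22,0],[27,10],[31,2],[33,20],[38,11],[42,20],[50,0]]
[[5,2],[6,0],[19,20],[22,0],[27,10],[31,2],[33,20],[38,11],[42,20],[50,0]]
[[5,2],[6,0],[19,20],[22,0],[27,10],[31,2],[33,20],[38,11],[42,20],[50,0]]
[[5,2],[6,0],[7,10],[8,0],[19,20],[22,0],[27,10],[31,2],[33,20],[38,11],[42,20],[50,0]]
[[5,2],[6,0],[7,10],[8,0],[19,20],[22,0],[27,10],[31,2],[33,20],[38,11],[42,20],[50,0]]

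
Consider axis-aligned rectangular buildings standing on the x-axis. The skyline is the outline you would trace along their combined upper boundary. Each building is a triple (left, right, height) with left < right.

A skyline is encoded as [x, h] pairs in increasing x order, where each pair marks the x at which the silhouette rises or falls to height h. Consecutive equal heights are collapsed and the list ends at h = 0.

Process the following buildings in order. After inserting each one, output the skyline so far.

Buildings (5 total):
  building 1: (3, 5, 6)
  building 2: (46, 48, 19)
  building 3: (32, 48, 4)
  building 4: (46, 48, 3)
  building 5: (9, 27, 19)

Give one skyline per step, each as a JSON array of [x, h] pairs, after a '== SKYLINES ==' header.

== SKYLINES ==
[[3,6],[5,0]]
[[3,6],[5,0],[46,19],[48,0]]
[[3,6],[5,0],[32,4],[46,19],[48,0]]
[[3,6],[5,0],[32,4],[46,19],[48,0]]
[[3,6],[5,0],[9,19],[27,0],[32,4],[46,19],[48,0]]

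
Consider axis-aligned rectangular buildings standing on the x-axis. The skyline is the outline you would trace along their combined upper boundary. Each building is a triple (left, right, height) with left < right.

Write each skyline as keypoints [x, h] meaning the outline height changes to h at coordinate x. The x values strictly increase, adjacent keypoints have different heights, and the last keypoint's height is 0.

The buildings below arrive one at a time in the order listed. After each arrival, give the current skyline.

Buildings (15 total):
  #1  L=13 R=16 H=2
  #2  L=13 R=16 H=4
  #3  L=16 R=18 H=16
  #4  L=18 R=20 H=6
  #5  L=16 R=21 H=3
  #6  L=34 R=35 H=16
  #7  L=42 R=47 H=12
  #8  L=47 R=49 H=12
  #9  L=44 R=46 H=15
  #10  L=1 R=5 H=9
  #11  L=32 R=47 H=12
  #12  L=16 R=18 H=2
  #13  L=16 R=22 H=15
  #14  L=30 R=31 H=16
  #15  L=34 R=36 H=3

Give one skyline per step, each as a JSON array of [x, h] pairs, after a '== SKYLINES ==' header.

== SKYLINES ==
[[13,2],[16,0]]
[[13,4],[16,0]]
[[13,4],[16,16],[18,0]]
[[13,4],[16,16],[18,6],[20,0]]
[[13,4],[16,16],[18,6],[20,3],[21,0]]
[[13,4],[16,16],[18,6],[20,3],[21,0],[34,16],[35,0]]
[[13,4],[16,16],[18,6],[20,3],[21,0],[34,16],[35,0],[42,12],[47,0]]
[[13,4],[16,16],[18,6],[20,3],[21,0],[34,16],[35,0],[42,12],[49,0]]
[[13,4],[16,16],[18,6],[20,3],[21,0],[34,16],[35,0],[42,12],[44,15],[46,12],[49,0]]
[[1,9],[5,0],[13,4],[16,16],[18,6],[20,3],[21,0],[34,16],[35,0],[42,12],[44,15],[46,12],[49,0]]
[[1,9],[5,0],[13,4],[16,16],[18,6],[20,3],[21,0],[32,12],[34,16],[35,12],[44,15],[46,12],[49,0]]
[[1,9],[5,0],[13,4],[16,16],[18,6],[20,3],[21,0],[32,12],[34,16],[35,12],[44,15],[46,12],[49,0]]
[[1,9],[5,0],[13,4],[16,16],[18,15],[22,0],[32,12],[34,16],[35,12],[44,15],[46,12],[49,0]]
[[1,9],[5,0],[13,4],[16,16],[18,15],[22,0],[30,16],[31,0],[32,12],[34,16],[35,12],[44,15],[46,12],[49,0]]
[[1,9],[5,0],[13,4],[16,16],[18,15],[22,0],[30,16],[31,0],[32,12],[34,16],[35,12],[44,15],[46,12],[49,0]]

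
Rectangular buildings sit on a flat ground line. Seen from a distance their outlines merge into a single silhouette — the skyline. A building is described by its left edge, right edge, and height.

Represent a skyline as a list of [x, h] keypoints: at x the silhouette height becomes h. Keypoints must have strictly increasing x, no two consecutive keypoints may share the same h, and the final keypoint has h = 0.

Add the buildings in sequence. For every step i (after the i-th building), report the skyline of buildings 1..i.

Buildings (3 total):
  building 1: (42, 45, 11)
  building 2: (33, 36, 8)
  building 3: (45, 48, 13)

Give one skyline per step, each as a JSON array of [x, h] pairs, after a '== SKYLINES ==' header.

== SKYLINES ==
[[42,11],[45,0]]
[[33,8],[36,0],[42,11],[45,0]]
[[33,8],[36,0],[42,11],[45,13],[48,0]]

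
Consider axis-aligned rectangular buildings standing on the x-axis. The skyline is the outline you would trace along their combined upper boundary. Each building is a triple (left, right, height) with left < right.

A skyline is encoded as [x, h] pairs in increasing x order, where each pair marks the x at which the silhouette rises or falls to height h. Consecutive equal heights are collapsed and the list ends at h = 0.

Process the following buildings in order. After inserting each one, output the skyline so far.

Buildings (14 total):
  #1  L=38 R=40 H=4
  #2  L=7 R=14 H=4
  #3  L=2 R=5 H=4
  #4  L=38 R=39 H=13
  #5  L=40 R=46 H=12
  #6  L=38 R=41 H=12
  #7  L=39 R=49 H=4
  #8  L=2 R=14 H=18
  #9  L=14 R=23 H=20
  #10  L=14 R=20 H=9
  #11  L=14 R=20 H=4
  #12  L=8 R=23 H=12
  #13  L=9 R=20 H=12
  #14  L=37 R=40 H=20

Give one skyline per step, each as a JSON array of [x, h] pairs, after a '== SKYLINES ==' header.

== SKYLINES ==
[[38,4],[40,0]]
[[7,4],[14,0],[38,4],[40,0]]
[[2,4],[5,0],[7,4],[14,0],[38,4],[40,0]]
[[2,4],[5,0],[7,4],[14,0],[38,13],[39,4],[40,0]]
[[2,4],[5,0],[7,4],[14,0],[38,13],[39,4],[40,12],[46,0]]
[[2,4],[5,0],[7,4],[14,0],[38,13],[39,12],[46,0]]
[[2,4],[5,0],[7,4],[14,0],[38,13],[39,12],[46,4],[49,0]]
[[2,18],[14,0],[38,13],[39,12],[46,4],[49,0]]
[[2,18],[14,20],[23,0],[38,13],[39,12],[46,4],[49,0]]
[[2,18],[14,20],[23,0],[38,13],[39,12],[46,4],[49,0]]
[[2,18],[14,20],[23,0],[38,13],[39,12],[46,4],[49,0]]
[[2,18],[14,20],[23,0],[38,13],[39,12],[46,4],[49,0]]
[[2,18],[14,20],[23,0],[38,13],[39,12],[46,4],[49,0]]
[[2,18],[14,20],[23,0],[37,20],[40,12],[46,4],[49,0]]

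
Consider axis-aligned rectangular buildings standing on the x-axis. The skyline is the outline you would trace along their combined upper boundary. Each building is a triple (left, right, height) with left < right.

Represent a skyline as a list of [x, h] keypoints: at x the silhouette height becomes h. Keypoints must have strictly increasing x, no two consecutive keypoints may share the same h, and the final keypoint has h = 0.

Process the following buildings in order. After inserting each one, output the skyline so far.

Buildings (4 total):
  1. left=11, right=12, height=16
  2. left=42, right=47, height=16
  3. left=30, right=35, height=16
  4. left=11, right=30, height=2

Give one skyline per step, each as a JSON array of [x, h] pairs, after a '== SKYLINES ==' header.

== SKYLINES ==
[[11,16],[12,0]]
[[11,16],[12,0],[42,16],[47,0]]
[[11,16],[12,0],[30,16],[35,0],[42,16],[47,0]]
[[11,16],[12,2],[30,16],[35,0],[42,16],[47,0]]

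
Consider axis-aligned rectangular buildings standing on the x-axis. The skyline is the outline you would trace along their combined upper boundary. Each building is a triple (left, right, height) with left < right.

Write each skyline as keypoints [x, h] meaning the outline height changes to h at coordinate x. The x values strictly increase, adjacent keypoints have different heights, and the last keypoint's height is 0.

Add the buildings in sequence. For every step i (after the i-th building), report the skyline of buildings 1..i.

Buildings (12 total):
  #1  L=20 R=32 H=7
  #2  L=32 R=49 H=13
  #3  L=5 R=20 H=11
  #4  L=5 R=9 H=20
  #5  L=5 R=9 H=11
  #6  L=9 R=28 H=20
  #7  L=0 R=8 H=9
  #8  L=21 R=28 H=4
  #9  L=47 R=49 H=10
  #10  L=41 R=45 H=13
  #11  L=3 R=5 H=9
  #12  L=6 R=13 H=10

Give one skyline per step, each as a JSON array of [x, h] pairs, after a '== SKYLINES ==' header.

== SKYLINES ==
[[20,7],[32,0]]
[[20,7],[32,13],[49,0]]
[[5,11],[20,7],[32,13],[49,0]]
[[5,20],[9,11],[20,7],[32,13],[49,0]]
[[5,20],[9,11],[20,7],[32,13],[49,0]]
[[5,20],[28,7],[32,13],[49,0]]
[[0,9],[5,20],[28,7],[32,13],[49,0]]
[[0,9],[5,20],[28,7],[32,13],[49,0]]
[[0,9],[5,20],[28,7],[32,13],[49,0]]
[[0,9],[5,20],[28,7],[32,13],[49,0]]
[[0,9],[5,20],[28,7],[32,13],[49,0]]
[[0,9],[5,20],[28,7],[32,13],[49,0]]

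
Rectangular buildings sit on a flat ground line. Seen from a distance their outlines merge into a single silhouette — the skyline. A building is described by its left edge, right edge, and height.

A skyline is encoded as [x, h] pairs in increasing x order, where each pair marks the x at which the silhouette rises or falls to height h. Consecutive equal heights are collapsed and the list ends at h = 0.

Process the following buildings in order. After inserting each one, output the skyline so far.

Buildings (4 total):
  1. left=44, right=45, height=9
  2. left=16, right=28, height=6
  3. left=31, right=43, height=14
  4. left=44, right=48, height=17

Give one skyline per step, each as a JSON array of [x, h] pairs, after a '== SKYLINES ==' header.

== SKYLINES ==
[[44,9],[45,0]]
[[16,6],[28,0],[44,9],[45,0]]
[[16,6],[28,0],[31,14],[43,0],[44,9],[45,0]]
[[16,6],[28,0],[31,14],[43,0],[44,17],[48,0]]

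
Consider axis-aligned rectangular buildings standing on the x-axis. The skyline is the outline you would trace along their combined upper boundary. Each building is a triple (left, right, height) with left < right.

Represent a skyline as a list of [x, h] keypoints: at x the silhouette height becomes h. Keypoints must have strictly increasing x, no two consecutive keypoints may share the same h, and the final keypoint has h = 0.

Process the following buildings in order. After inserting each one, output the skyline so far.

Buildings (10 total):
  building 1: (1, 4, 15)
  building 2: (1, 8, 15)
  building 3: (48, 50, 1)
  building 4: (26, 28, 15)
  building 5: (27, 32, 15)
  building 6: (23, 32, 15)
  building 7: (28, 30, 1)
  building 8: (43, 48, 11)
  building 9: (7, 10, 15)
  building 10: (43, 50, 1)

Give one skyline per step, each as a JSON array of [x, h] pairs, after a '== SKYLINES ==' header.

== SKYLINES ==
[[1,15],[4,0]]
[[1,15],[8,0]]
[[1,15],[8,0],[48,1],[50,0]]
[[1,15],[8,0],[26,15],[28,0],[48,1],[50,0]]
[[1,15],[8,0],[26,15],[32,0],[48,1],[50,0]]
[[1,15],[8,0],[23,15],[32,0],[48,1],[50,0]]
[[1,15],[8,0],[23,15],[32,0],[48,1],[50,0]]
[[1,15],[8,0],[23,15],[32,0],[43,11],[48,1],[50,0]]
[[1,15],[10,0],[23,15],[32,0],[43,11],[48,1],[50,0]]
[[1,15],[10,0],[23,15],[32,0],[43,11],[48,1],[50,0]]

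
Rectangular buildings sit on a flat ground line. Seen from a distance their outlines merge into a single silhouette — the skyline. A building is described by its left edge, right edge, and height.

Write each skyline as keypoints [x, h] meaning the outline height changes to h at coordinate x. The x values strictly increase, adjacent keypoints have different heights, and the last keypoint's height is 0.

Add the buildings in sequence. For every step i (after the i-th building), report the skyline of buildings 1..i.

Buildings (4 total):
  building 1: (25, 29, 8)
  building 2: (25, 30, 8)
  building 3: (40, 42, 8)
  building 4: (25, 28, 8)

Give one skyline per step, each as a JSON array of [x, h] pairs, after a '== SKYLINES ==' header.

== SKYLINES ==
[[25,8],[29,0]]
[[25,8],[30,0]]
[[25,8],[30,0],[40,8],[42,0]]
[[25,8],[30,0],[40,8],[42,0]]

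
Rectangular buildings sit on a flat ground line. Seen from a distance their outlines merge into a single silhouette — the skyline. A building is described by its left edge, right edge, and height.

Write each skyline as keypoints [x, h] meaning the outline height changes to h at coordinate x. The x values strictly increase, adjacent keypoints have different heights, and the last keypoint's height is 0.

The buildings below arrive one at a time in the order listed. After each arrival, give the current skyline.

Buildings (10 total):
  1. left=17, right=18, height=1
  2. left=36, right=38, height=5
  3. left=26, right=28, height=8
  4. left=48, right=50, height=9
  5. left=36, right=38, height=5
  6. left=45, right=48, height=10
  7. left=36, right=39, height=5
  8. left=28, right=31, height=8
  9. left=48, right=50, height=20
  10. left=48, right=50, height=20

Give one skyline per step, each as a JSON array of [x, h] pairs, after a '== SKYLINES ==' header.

== SKYLINES ==
[[17,1],[18,0]]
[[17,1],[18,0],[36,5],[38,0]]
[[17,1],[18,0],[26,8],[28,0],[36,5],[38,0]]
[[17,1],[18,0],[26,8],[28,0],[36,5],[38,0],[48,9],[50,0]]
[[17,1],[18,0],[26,8],[28,0],[36,5],[38,0],[48,9],[50,0]]
[[17,1],[18,0],[26,8],[28,0],[36,5],[38,0],[45,10],[48,9],[50,0]]
[[17,1],[18,0],[26,8],[28,0],[36,5],[39,0],[45,10],[48,9],[50,0]]
[[17,1],[18,0],[26,8],[31,0],[36,5],[39,0],[45,10],[48,9],[50,0]]
[[17,1],[18,0],[26,8],[31,0],[36,5],[39,0],[45,10],[48,20],[50,0]]
[[17,1],[18,0],[26,8],[31,0],[36,5],[39,0],[45,10],[48,20],[50,0]]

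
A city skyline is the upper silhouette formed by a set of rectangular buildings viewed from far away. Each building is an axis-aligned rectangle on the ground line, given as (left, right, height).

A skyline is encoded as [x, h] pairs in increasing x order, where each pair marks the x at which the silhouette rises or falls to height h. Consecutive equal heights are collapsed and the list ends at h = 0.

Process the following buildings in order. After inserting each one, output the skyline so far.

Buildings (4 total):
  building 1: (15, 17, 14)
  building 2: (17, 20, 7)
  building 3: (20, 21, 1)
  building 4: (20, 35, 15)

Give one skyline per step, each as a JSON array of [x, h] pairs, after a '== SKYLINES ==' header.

== SKYLINES ==
[[15,14],[17,0]]
[[15,14],[17,7],[20,0]]
[[15,14],[17,7],[20,1],[21,0]]
[[15,14],[17,7],[20,15],[35,0]]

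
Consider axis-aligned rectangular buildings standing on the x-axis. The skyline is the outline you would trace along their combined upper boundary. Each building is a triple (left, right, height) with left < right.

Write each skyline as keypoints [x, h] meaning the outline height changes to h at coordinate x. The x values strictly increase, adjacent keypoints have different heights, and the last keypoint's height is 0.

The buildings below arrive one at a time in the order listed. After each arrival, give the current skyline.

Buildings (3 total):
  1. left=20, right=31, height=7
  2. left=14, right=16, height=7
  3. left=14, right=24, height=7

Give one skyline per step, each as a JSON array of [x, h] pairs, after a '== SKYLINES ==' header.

== SKYLINES ==
[[20,7],[31,0]]
[[14,7],[16,0],[20,7],[31,0]]
[[14,7],[31,0]]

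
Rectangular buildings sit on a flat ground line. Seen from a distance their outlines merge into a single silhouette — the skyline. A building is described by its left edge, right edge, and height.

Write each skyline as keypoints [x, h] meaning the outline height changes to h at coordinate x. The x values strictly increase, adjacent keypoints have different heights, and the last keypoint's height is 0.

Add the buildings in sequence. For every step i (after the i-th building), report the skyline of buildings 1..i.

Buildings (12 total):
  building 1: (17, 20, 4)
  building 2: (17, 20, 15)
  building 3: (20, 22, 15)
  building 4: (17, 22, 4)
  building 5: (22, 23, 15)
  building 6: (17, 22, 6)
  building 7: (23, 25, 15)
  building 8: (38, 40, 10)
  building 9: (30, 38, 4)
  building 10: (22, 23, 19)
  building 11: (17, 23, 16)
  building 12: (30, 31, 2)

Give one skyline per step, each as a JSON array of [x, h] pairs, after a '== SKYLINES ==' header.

== SKYLINES ==
[[17,4],[20,0]]
[[17,15],[20,0]]
[[17,15],[22,0]]
[[17,15],[22,0]]
[[17,15],[23,0]]
[[17,15],[23,0]]
[[17,15],[25,0]]
[[17,15],[25,0],[38,10],[40,0]]
[[17,15],[25,0],[30,4],[38,10],[40,0]]
[[17,15],[22,19],[23,15],[25,0],[30,4],[38,10],[40,0]]
[[17,16],[22,19],[23,15],[25,0],[30,4],[38,10],[40,0]]
[[17,16],[22,19],[23,15],[25,0],[30,4],[38,10],[40,0]]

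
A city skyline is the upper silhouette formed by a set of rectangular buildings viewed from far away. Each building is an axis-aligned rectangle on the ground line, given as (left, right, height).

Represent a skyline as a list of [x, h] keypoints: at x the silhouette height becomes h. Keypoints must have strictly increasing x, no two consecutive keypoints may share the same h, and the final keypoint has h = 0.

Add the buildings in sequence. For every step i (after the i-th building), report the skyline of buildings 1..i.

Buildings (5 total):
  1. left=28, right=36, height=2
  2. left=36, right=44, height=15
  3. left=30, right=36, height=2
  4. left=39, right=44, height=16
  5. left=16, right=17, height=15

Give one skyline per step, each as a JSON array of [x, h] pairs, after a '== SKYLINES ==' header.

== SKYLINES ==
[[28,2],[36,0]]
[[28,2],[36,15],[44,0]]
[[28,2],[36,15],[44,0]]
[[28,2],[36,15],[39,16],[44,0]]
[[16,15],[17,0],[28,2],[36,15],[39,16],[44,0]]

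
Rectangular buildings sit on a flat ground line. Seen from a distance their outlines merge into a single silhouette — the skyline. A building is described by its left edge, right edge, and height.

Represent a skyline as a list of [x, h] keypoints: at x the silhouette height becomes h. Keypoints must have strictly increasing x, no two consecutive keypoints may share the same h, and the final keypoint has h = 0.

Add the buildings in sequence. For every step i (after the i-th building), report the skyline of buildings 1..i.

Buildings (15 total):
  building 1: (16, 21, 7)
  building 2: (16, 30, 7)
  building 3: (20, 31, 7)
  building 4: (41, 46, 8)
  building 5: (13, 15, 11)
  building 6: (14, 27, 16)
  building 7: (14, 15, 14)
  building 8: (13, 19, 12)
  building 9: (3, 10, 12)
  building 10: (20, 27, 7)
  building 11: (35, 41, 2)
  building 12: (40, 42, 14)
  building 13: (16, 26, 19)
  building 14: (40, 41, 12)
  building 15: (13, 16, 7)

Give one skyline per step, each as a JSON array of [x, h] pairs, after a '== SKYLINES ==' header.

== SKYLINES ==
[[16,7],[21,0]]
[[16,7],[30,0]]
[[16,7],[31,0]]
[[16,7],[31,0],[41,8],[46,0]]
[[13,11],[15,0],[16,7],[31,0],[41,8],[46,0]]
[[13,11],[14,16],[27,7],[31,0],[41,8],[46,0]]
[[13,11],[14,16],[27,7],[31,0],[41,8],[46,0]]
[[13,12],[14,16],[27,7],[31,0],[41,8],[46,0]]
[[3,12],[10,0],[13,12],[14,16],[27,7],[31,0],[41,8],[46,0]]
[[3,12],[10,0],[13,12],[14,16],[27,7],[31,0],[41,8],[46,0]]
[[3,12],[10,0],[13,12],[14,16],[27,7],[31,0],[35,2],[41,8],[46,0]]
[[3,12],[10,0],[13,12],[14,16],[27,7],[31,0],[35,2],[40,14],[42,8],[46,0]]
[[3,12],[10,0],[13,12],[14,16],[16,19],[26,16],[27,7],[31,0],[35,2],[40,14],[42,8],[46,0]]
[[3,12],[10,0],[13,12],[14,16],[16,19],[26,16],[27,7],[31,0],[35,2],[40,14],[42,8],[46,0]]
[[3,12],[10,0],[13,12],[14,16],[16,19],[26,16],[27,7],[31,0],[35,2],[40,14],[42,8],[46,0]]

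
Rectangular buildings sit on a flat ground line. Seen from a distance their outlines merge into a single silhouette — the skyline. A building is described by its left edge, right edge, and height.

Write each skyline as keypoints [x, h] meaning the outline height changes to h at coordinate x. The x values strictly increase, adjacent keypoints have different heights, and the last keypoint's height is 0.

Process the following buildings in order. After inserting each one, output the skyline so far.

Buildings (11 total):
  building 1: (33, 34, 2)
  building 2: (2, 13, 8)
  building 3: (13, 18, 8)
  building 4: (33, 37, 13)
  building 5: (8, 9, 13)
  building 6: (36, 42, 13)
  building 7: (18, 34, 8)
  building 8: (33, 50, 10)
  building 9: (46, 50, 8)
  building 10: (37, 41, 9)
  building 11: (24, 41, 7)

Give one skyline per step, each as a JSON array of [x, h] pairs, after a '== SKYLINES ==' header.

== SKYLINES ==
[[33,2],[34,0]]
[[2,8],[13,0],[33,2],[34,0]]
[[2,8],[18,0],[33,2],[34,0]]
[[2,8],[18,0],[33,13],[37,0]]
[[2,8],[8,13],[9,8],[18,0],[33,13],[37,0]]
[[2,8],[8,13],[9,8],[18,0],[33,13],[42,0]]
[[2,8],[8,13],[9,8],[33,13],[42,0]]
[[2,8],[8,13],[9,8],[33,13],[42,10],[50,0]]
[[2,8],[8,13],[9,8],[33,13],[42,10],[50,0]]
[[2,8],[8,13],[9,8],[33,13],[42,10],[50,0]]
[[2,8],[8,13],[9,8],[33,13],[42,10],[50,0]]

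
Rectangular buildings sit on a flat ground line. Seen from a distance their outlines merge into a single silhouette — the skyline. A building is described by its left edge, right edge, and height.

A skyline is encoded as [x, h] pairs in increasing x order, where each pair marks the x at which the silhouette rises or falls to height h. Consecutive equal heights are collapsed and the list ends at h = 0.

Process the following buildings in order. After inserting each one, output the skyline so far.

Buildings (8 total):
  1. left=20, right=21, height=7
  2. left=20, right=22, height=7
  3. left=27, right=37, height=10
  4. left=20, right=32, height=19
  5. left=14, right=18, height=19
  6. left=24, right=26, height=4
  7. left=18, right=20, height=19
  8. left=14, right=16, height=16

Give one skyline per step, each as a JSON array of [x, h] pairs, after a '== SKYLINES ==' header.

== SKYLINES ==
[[20,7],[21,0]]
[[20,7],[22,0]]
[[20,7],[22,0],[27,10],[37,0]]
[[20,19],[32,10],[37,0]]
[[14,19],[18,0],[20,19],[32,10],[37,0]]
[[14,19],[18,0],[20,19],[32,10],[37,0]]
[[14,19],[32,10],[37,0]]
[[14,19],[32,10],[37,0]]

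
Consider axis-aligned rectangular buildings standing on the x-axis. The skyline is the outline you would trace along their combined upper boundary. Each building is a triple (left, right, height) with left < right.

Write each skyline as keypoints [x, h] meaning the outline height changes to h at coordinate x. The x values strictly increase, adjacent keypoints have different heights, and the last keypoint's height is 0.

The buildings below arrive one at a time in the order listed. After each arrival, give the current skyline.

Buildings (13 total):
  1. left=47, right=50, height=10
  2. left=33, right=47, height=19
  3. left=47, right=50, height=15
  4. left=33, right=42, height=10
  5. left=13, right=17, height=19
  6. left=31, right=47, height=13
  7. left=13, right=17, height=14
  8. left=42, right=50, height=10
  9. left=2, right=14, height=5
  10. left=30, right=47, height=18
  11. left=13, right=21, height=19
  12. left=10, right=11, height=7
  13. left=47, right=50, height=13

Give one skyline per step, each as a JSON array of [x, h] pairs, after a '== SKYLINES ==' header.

== SKYLINES ==
[[47,10],[50,0]]
[[33,19],[47,10],[50,0]]
[[33,19],[47,15],[50,0]]
[[33,19],[47,15],[50,0]]
[[13,19],[17,0],[33,19],[47,15],[50,0]]
[[13,19],[17,0],[31,13],[33,19],[47,15],[50,0]]
[[13,19],[17,0],[31,13],[33,19],[47,15],[50,0]]
[[13,19],[17,0],[31,13],[33,19],[47,15],[50,0]]
[[2,5],[13,19],[17,0],[31,13],[33,19],[47,15],[50,0]]
[[2,5],[13,19],[17,0],[30,18],[33,19],[47,15],[50,0]]
[[2,5],[13,19],[21,0],[30,18],[33,19],[47,15],[50,0]]
[[2,5],[10,7],[11,5],[13,19],[21,0],[30,18],[33,19],[47,15],[50,0]]
[[2,5],[10,7],[11,5],[13,19],[21,0],[30,18],[33,19],[47,15],[50,0]]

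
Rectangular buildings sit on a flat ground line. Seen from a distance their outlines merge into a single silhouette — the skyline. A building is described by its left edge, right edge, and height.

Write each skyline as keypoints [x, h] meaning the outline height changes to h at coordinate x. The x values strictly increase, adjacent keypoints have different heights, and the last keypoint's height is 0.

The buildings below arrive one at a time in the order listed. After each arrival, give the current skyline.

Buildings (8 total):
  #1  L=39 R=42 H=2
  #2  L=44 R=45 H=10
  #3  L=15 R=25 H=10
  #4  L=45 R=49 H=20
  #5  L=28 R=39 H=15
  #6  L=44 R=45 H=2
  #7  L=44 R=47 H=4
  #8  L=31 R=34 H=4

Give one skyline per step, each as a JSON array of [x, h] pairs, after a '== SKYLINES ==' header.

== SKYLINES ==
[[39,2],[42,0]]
[[39,2],[42,0],[44,10],[45,0]]
[[15,10],[25,0],[39,2],[42,0],[44,10],[45,0]]
[[15,10],[25,0],[39,2],[42,0],[44,10],[45,20],[49,0]]
[[15,10],[25,0],[28,15],[39,2],[42,0],[44,10],[45,20],[49,0]]
[[15,10],[25,0],[28,15],[39,2],[42,0],[44,10],[45,20],[49,0]]
[[15,10],[25,0],[28,15],[39,2],[42,0],[44,10],[45,20],[49,0]]
[[15,10],[25,0],[28,15],[39,2],[42,0],[44,10],[45,20],[49,0]]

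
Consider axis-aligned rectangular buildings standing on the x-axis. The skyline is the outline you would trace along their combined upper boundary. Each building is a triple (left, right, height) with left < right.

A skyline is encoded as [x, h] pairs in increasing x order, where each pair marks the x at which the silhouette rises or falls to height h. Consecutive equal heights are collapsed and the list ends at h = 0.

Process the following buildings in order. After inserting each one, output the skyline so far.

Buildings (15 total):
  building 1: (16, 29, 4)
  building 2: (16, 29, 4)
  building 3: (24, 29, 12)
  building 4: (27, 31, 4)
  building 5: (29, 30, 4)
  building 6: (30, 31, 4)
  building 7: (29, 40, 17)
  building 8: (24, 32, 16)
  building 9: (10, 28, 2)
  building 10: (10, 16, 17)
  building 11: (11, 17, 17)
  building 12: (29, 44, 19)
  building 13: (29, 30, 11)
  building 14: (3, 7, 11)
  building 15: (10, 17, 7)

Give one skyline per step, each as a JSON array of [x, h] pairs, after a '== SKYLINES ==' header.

== SKYLINES ==
[[16,4],[29,0]]
[[16,4],[29,0]]
[[16,4],[24,12],[29,0]]
[[16,4],[24,12],[29,4],[31,0]]
[[16,4],[24,12],[29,4],[31,0]]
[[16,4],[24,12],[29,4],[31,0]]
[[16,4],[24,12],[29,17],[40,0]]
[[16,4],[24,16],[29,17],[40,0]]
[[10,2],[16,4],[24,16],[29,17],[40,0]]
[[10,17],[16,4],[24,16],[29,17],[40,0]]
[[10,17],[17,4],[24,16],[29,17],[40,0]]
[[10,17],[17,4],[24,16],[29,19],[44,0]]
[[10,17],[17,4],[24,16],[29,19],[44,0]]
[[3,11],[7,0],[10,17],[17,4],[24,16],[29,19],[44,0]]
[[3,11],[7,0],[10,17],[17,4],[24,16],[29,19],[44,0]]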